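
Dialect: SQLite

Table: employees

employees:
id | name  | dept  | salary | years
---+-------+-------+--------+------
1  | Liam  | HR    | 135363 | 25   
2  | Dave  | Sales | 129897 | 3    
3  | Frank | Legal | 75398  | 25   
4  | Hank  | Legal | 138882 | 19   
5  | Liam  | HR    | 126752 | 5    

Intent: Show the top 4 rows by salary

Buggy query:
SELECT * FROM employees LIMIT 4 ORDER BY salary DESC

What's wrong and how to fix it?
Bug: ORDER BY cannot follow LIMIT; LIMIT is the final clause

Fix: Swap the clauses: ORDER BY first, then LIMIT

Corrected query:
SELECT * FROM employees ORDER BY salary DESC LIMIT 4

Result:
id | name | dept  | salary | years
---+------+-------+--------+------
4  | Hank | Legal | 138882 | 19   
1  | Liam | HR    | 135363 | 25   
2  | Dave | Sales | 129897 | 3    
5  | Liam | HR    | 126752 | 5    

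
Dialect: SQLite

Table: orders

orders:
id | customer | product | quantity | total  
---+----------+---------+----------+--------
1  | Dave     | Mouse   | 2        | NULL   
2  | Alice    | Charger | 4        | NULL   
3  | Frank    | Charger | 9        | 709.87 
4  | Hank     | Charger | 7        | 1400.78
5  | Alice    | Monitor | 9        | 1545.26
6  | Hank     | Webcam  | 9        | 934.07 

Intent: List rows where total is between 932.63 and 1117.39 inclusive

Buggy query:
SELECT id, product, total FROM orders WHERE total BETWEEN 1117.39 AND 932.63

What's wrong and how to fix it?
Bug: BETWEEN expects the lower bound first; with 1117.39 AND 932.63 the range is empty

Fix: Swap the bounds so the smaller value comes first

Corrected query:
SELECT id, product, total FROM orders WHERE total BETWEEN 932.63 AND 1117.39

Result:
id | product | total 
---+---------+-------
6  | Webcam  | 934.07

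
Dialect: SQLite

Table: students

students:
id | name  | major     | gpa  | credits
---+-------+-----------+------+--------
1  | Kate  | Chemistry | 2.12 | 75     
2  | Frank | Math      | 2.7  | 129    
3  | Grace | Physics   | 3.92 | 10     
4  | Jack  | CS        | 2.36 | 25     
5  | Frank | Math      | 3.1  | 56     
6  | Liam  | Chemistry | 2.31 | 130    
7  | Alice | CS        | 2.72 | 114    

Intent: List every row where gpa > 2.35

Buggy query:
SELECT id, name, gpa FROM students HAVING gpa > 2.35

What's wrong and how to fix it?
Bug: This is a non-aggregate query (no GROUP BY, no aggregates), so in SQLite the HAVING clause is invalid here; a row-level condition belongs in WHERE

Fix: Replace HAVING with WHERE since the condition applies to individual rows

Corrected query:
SELECT id, name, gpa FROM students WHERE gpa > 2.35

Result:
id | name  | gpa 
---+-------+-----
2  | Frank | 2.7 
3  | Grace | 3.92
4  | Jack  | 2.36
5  | Frank | 3.1 
7  | Alice | 2.72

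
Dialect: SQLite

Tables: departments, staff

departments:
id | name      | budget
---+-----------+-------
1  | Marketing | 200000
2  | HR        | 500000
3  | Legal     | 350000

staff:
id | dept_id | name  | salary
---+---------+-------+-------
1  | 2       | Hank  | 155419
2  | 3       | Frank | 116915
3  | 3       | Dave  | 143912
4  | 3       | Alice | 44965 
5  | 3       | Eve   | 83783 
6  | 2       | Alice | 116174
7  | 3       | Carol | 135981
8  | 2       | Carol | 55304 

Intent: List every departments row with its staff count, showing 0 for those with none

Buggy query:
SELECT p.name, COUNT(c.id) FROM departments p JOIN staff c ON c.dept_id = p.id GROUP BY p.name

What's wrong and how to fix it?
Bug: An inner join excludes parents with zero children

Fix: Switch to LEFT JOIN to retain unmatched parent rows

Corrected query:
SELECT p.name, COUNT(c.id) FROM departments p LEFT JOIN staff c ON c.dept_id = p.id GROUP BY p.name

Result:
name      | COUNT(c.id)
----------+------------
HR        | 3          
Legal     | 5          
Marketing | 0          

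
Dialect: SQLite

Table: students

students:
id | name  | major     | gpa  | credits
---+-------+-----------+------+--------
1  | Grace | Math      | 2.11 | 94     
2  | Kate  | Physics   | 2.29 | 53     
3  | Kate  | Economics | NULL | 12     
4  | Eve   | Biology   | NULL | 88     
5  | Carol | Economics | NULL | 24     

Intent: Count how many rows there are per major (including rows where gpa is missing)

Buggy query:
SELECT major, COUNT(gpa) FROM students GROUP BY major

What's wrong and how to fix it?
Bug: COUNT(column) counts non-NULL values only; rows with NULL gpa aren't counted

Fix: Use COUNT(*) to count all rows regardless of NULL

Corrected query:
SELECT major, COUNT(*) FROM students GROUP BY major

Result:
major     | COUNT(*)
----------+---------
Biology   | 1       
Economics | 2       
Math      | 1       
Physics   | 1       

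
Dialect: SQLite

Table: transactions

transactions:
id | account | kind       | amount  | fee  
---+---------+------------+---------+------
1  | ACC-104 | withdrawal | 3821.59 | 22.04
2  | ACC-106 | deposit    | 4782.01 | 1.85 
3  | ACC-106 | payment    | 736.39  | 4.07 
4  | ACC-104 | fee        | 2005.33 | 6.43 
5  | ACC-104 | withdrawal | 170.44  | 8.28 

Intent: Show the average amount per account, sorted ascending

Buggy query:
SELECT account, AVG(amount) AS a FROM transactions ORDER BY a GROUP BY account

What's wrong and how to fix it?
Bug: GROUP BY must precede ORDER BY

Fix: Move ORDER BY to the end, after GROUP BY

Corrected query:
SELECT account, AVG(amount) AS a FROM transactions GROUP BY account ORDER BY a

Result:
account | a      
--------+--------
ACC-104 | 1999.12
ACC-106 | 2759.2 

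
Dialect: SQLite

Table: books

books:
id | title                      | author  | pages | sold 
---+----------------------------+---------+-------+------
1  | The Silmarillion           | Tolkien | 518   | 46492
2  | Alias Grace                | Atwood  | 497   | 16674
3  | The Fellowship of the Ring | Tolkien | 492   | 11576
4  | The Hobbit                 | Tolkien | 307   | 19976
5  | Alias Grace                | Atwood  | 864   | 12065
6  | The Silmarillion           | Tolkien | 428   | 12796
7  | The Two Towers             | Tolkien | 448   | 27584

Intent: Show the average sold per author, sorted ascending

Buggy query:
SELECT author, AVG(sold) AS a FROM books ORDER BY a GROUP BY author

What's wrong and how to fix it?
Bug: GROUP BY must precede ORDER BY

Fix: Move ORDER BY to the end, after GROUP BY

Corrected query:
SELECT author, AVG(sold) AS a FROM books GROUP BY author ORDER BY a

Result:
author  | a      
--------+--------
Atwood  | 14369.5
Tolkien | 23684.8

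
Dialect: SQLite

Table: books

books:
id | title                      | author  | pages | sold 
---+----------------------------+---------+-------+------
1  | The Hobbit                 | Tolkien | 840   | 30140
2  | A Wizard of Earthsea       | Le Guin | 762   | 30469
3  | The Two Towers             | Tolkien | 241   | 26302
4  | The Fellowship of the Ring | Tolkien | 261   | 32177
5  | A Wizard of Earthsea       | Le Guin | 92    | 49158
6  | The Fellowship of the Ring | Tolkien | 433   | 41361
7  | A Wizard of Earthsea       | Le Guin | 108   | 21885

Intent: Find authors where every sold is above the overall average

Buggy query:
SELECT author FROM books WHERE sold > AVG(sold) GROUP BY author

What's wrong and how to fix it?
Bug: AVG() is an aggregate; it can't sit directly in WHERE

Fix: Use a subquery for AVG and a HAVING MIN(...) filter so the condition holds for every row in the group

Corrected query:
SELECT author FROM books GROUP BY author HAVING MIN(sold) > (SELECT AVG(sold) FROM books)

Result:
(no rows)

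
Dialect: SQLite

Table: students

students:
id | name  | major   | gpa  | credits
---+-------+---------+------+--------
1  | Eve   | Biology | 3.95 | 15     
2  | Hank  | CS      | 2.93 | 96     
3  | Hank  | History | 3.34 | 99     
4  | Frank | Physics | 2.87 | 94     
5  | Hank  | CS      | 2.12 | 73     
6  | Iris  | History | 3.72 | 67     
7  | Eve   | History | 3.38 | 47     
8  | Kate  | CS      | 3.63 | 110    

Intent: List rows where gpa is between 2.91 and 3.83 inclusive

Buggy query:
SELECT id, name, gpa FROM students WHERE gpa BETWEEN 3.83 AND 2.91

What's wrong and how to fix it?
Bug: The bounds are reversed; BETWEEN a AND b requires a <= b to match anything

Fix: Swap the bounds so the smaller value comes first

Corrected query:
SELECT id, name, gpa FROM students WHERE gpa BETWEEN 2.91 AND 3.83

Result:
id | name | gpa 
---+------+-----
2  | Hank | 2.93
3  | Hank | 3.34
6  | Iris | 3.72
7  | Eve  | 3.38
8  | Kate | 3.63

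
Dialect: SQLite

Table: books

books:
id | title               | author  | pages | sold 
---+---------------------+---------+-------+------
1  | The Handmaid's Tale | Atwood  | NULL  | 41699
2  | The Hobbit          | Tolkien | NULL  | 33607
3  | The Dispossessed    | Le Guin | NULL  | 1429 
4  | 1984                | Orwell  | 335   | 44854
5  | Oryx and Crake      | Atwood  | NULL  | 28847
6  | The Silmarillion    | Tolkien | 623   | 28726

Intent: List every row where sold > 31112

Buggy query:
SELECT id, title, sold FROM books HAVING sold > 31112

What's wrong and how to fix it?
Bug: HAVING filters the output of aggregation, but this query has no GROUP BY and no aggregate functions, so SQLite rejects it (HAVING clause on a non-aggregate query); the condition here is per row

Fix: Use WHERE for row-level filtering

Corrected query:
SELECT id, title, sold FROM books WHERE sold > 31112

Result:
id | title               | sold 
---+---------------------+------
1  | The Handmaid's Tale | 41699
2  | The Hobbit          | 33607
4  | 1984                | 44854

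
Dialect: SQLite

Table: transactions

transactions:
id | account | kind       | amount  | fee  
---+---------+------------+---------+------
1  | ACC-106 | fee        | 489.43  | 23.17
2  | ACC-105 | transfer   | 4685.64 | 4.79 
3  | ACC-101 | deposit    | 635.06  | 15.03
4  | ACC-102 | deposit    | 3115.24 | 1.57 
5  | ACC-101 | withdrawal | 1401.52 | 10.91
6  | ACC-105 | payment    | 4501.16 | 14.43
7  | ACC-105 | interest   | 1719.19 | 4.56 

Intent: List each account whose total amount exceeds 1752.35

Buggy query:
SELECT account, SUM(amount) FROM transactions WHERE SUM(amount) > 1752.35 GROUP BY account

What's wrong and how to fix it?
Bug: Aggregate functions cannot appear in a WHERE clause

Fix: Move the aggregate condition to a HAVING clause

Corrected query:
SELECT account, SUM(amount) FROM transactions GROUP BY account HAVING SUM(amount) > 1752.35

Result:
account | SUM(amount)
--------+------------
ACC-101 | 2036.58    
ACC-102 | 3115.24    
ACC-105 | 10905.99   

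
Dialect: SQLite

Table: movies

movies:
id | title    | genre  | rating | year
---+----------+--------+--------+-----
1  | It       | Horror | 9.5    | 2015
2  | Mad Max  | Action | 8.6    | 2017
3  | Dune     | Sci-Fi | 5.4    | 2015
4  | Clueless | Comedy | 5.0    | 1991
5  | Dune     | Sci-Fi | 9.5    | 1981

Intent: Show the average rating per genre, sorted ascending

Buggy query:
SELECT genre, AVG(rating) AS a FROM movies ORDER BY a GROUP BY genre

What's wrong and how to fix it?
Bug: GROUP BY must precede ORDER BY

Fix: Move ORDER BY to the end, after GROUP BY

Corrected query:
SELECT genre, AVG(rating) AS a FROM movies GROUP BY genre ORDER BY a

Result:
genre  | a   
-------+-----
Comedy | 5   
Sci-Fi | 7.45
Action | 8.6 
Horror | 9.5 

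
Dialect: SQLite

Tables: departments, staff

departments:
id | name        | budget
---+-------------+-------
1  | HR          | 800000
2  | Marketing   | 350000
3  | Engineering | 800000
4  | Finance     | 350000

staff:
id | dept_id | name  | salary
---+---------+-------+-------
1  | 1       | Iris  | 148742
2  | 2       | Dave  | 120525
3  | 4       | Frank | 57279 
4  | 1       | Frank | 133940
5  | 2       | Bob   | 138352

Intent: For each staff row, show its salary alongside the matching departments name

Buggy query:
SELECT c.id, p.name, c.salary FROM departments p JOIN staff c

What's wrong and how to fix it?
Bug: Missing join condition: each staff row is matched to all departments rows instead of just its own

Fix: Specify the join condition linking the foreign key to the parent id

Corrected query:
SELECT c.id, p.name, c.salary FROM departments p JOIN staff c ON c.dept_id = p.id

Result:
id | name      | salary
---+-----------+-------
1  | HR        | 148742
2  | Marketing | 120525
3  | Finance   | 57279 
4  | HR        | 133940
5  | Marketing | 138352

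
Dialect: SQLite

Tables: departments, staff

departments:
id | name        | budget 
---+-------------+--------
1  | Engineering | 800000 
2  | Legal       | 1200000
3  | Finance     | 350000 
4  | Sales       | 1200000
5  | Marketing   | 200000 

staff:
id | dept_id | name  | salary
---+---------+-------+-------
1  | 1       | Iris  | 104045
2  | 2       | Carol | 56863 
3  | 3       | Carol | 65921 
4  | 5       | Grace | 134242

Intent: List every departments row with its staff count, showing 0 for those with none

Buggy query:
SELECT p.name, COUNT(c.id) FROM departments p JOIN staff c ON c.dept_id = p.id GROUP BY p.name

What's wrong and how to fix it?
Bug: An inner join excludes parents with zero children

Fix: Use LEFT JOIN so parents without children still appear (COUNT(c.id) gives 0)

Corrected query:
SELECT p.name, COUNT(c.id) FROM departments p LEFT JOIN staff c ON c.dept_id = p.id GROUP BY p.name

Result:
name        | COUNT(c.id)
------------+------------
Engineering | 1          
Finance     | 1          
Legal       | 1          
Marketing   | 1          
Sales       | 0          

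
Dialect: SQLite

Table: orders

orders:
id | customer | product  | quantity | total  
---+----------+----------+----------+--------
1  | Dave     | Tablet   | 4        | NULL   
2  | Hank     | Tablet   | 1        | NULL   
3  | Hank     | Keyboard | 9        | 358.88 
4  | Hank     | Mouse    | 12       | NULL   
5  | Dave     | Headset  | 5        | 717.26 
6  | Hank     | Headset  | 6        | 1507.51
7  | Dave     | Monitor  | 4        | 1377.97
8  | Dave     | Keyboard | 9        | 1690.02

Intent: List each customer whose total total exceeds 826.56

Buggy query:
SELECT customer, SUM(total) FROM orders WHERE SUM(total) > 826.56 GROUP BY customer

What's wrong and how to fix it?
Bug: WHERE runs before GROUP BY, so aggregates aren't available there

Fix: Move the aggregate condition to a HAVING clause

Corrected query:
SELECT customer, SUM(total) FROM orders GROUP BY customer HAVING SUM(total) > 826.56

Result:
customer | SUM(total)
---------+-----------
Dave     | 3785.25   
Hank     | 1866.39   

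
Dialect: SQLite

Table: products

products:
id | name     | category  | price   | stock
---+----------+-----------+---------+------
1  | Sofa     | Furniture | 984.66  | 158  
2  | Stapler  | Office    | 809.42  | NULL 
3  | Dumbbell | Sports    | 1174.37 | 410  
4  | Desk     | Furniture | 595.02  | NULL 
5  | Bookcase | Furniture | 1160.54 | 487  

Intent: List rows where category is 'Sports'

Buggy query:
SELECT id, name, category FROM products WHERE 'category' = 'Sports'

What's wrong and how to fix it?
Bug: 'category' in single quotes is a string literal, not the column; the comparison is literal-vs-literal and never true

Fix: Reference the column as category without single quotes

Corrected query:
SELECT id, name, category FROM products WHERE category = 'Sports'

Result:
id | name     | category
---+----------+---------
3  | Dumbbell | Sports  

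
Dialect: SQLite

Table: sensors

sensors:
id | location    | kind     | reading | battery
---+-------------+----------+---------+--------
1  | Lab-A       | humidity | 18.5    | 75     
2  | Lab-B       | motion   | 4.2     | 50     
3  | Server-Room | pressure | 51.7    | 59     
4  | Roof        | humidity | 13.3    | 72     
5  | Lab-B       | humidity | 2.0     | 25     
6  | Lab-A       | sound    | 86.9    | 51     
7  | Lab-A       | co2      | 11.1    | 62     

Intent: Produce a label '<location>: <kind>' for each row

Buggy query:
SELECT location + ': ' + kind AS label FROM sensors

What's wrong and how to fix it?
Bug: '+' is numeric addition; on text columns SQLite converts them to 0 instead of concatenating

Fix: Use the || operator for string concatenation

Corrected query:
SELECT location || ': ' || kind AS label FROM sensors

Result:
label                
---------------------
Lab-A: humidity      
Lab-B: motion        
Server-Room: pressure
Roof: humidity       
Lab-B: humidity      
Lab-A: sound         
Lab-A: co2           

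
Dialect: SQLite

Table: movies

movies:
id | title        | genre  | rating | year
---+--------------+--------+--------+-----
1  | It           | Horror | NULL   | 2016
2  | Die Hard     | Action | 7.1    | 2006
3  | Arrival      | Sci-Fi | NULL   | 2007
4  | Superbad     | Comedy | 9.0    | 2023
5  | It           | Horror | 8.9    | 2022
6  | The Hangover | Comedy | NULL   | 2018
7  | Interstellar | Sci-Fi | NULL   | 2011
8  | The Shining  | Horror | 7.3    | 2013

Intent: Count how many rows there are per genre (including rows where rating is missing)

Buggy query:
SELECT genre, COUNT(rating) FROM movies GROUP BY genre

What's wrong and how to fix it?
Bug: COUNT(column) counts non-NULL values only; rows with NULL rating aren't counted

Fix: Replace COUNT(rating) with COUNT(*)

Corrected query:
SELECT genre, COUNT(*) FROM movies GROUP BY genre

Result:
genre  | COUNT(*)
-------+---------
Action | 1       
Comedy | 2       
Horror | 3       
Sci-Fi | 2       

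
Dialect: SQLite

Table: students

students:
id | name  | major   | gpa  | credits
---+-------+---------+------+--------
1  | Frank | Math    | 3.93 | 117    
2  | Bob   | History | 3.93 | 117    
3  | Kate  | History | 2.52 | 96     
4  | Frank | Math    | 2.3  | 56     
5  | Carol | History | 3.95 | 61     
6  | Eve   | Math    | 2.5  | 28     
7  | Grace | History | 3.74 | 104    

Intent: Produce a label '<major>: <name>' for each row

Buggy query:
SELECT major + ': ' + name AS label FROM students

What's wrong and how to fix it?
Bug: SQLite uses || for string concatenation; + coerces text to numbers (yielding 0)

Fix: Use the || operator for string concatenation

Corrected query:
SELECT major || ': ' || name AS label FROM students

Result:
label         
--------------
Math: Frank   
History: Bob  
History: Kate 
Math: Frank   
History: Carol
Math: Eve     
History: Grace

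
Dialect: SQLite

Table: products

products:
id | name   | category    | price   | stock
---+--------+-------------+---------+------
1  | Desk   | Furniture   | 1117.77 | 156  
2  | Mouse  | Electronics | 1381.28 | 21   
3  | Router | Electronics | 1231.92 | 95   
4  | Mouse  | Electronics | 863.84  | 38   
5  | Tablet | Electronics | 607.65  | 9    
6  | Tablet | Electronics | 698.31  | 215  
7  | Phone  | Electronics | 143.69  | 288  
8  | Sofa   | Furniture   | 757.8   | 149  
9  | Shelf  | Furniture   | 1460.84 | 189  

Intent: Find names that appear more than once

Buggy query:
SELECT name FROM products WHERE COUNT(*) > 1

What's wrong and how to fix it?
Bug: WHERE can't reference COUNT(*); aggregates are computed after WHERE

Fix: GROUP BY name, then filter groups with HAVING COUNT(*) > 1

Corrected query:
SELECT name FROM products GROUP BY name HAVING COUNT(*) > 1

Result:
name  
------
Mouse 
Tablet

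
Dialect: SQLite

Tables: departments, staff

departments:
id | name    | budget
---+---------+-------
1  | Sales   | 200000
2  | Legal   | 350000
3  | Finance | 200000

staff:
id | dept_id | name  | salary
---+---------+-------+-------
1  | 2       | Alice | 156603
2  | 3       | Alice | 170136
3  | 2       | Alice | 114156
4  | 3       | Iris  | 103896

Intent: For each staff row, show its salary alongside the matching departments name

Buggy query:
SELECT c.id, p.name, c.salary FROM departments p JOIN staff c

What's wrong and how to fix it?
Bug: JOIN with no ON clause produces a cartesian product; every staff row pairs with every departments row

Fix: Add ON c.dept_id = p.id to the JOIN

Corrected query:
SELECT c.id, p.name, c.salary FROM departments p JOIN staff c ON c.dept_id = p.id

Result:
id | name    | salary
---+---------+-------
1  | Legal   | 156603
2  | Finance | 170136
3  | Legal   | 114156
4  | Finance | 103896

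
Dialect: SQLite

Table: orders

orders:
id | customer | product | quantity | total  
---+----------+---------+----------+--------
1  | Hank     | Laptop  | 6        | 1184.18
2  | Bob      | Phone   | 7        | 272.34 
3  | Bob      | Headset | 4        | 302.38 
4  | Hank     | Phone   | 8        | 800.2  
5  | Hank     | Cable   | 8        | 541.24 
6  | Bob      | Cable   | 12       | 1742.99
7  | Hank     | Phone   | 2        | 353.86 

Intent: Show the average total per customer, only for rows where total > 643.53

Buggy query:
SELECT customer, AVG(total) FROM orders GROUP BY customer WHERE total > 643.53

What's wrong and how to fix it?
Bug: WHERE cannot follow GROUP BY

Fix: Move the WHERE clause before GROUP BY

Corrected query:
SELECT customer, AVG(total) FROM orders WHERE total > 643.53 GROUP BY customer

Result:
customer | AVG(total)
---------+-----------
Bob      | 1742.99   
Hank     | 992.19    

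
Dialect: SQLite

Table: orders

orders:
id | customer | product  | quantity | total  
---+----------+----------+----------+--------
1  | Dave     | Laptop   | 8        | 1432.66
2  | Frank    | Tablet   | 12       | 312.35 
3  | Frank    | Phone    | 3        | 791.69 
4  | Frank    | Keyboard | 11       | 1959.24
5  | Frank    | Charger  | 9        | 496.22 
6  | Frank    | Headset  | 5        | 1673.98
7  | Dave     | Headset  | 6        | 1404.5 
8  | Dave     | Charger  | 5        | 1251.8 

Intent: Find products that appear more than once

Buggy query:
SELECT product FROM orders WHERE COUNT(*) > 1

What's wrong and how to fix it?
Bug: WHERE can't reference COUNT(*); aggregates are computed after WHERE

Fix: Group first, then use HAVING for the count condition

Corrected query:
SELECT product FROM orders GROUP BY product HAVING COUNT(*) > 1

Result:
product
-------
Charger
Headset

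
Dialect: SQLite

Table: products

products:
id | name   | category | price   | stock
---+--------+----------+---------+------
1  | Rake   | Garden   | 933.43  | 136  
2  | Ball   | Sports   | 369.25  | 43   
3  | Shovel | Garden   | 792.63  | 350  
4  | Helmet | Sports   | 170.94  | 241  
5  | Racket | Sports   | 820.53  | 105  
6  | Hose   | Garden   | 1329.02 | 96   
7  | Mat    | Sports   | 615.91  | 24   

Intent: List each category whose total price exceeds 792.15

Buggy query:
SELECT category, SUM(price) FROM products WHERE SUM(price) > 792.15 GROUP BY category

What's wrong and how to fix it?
Bug: WHERE runs before GROUP BY, so aggregates aren't available there

Fix: Move the aggregate condition to a HAVING clause

Corrected query:
SELECT category, SUM(price) FROM products GROUP BY category HAVING SUM(price) > 792.15

Result:
category | SUM(price)
---------+-----------
Garden   | 3055.08   
Sports   | 1976.63   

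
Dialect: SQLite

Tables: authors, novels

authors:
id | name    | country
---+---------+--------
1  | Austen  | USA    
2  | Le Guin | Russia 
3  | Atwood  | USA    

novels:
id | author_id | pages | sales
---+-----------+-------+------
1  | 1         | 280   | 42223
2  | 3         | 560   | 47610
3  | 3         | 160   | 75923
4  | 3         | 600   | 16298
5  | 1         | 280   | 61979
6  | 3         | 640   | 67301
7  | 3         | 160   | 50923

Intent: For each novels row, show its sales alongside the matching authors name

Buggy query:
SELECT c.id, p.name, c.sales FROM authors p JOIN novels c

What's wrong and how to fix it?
Bug: JOIN with no ON clause produces a cartesian product; every novels row pairs with every authors row

Fix: Specify the join condition linking the foreign key to the parent id

Corrected query:
SELECT c.id, p.name, c.sales FROM authors p JOIN novels c ON c.author_id = p.id

Result:
id | name   | sales
---+--------+------
1  | Austen | 42223
2  | Atwood | 47610
3  | Atwood | 75923
4  | Atwood | 16298
5  | Austen | 61979
6  | Atwood | 67301
7  | Atwood | 50923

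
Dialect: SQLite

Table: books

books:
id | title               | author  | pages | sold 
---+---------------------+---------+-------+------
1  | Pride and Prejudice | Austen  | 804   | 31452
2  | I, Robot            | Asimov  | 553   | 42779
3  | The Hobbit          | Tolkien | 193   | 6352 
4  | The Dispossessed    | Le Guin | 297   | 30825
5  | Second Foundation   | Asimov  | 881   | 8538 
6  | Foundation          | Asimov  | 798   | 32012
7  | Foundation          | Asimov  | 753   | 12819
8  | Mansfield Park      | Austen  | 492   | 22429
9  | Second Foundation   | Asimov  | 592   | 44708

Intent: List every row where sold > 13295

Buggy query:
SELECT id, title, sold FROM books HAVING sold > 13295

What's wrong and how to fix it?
Bug: This is a non-aggregate query (no GROUP BY, no aggregates), so in SQLite the HAVING clause is invalid here; a row-level condition belongs in WHERE

Fix: Replace HAVING with WHERE since the condition applies to individual rows

Corrected query:
SELECT id, title, sold FROM books WHERE sold > 13295

Result:
id | title               | sold 
---+---------------------+------
1  | Pride and Prejudice | 31452
2  | I, Robot            | 42779
4  | The Dispossessed    | 30825
6  | Foundation          | 32012
8  | Mansfield Park      | 22429
9  | Second Foundation   | 44708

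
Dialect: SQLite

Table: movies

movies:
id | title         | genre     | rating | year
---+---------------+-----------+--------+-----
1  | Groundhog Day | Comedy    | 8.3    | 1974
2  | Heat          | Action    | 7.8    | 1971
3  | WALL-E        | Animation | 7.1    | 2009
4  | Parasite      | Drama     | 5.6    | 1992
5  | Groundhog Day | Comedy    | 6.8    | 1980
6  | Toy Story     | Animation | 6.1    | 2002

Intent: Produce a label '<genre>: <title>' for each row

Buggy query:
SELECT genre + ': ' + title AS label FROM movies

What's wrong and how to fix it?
Bug: SQLite uses || for string concatenation; + coerces text to numbers (yielding 0)

Fix: Replace + with || to concatenate text

Corrected query:
SELECT genre || ': ' || title AS label FROM movies

Result:
label                
---------------------
Comedy: Groundhog Day
Action: Heat         
Animation: WALL-E    
Drama: Parasite      
Comedy: Groundhog Day
Animation: Toy Story 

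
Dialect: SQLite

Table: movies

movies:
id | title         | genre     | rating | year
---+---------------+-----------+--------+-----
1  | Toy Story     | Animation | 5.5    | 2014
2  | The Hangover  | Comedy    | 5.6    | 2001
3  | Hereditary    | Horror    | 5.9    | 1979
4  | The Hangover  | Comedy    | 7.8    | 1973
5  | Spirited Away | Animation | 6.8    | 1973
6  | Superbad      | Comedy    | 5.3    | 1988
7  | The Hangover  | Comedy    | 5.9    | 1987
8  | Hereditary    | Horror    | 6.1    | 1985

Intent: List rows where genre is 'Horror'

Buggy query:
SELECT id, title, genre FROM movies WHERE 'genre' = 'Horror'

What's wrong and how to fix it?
Bug: 'genre' in single quotes is a string literal, not the column; the comparison is literal-vs-literal and never true

Fix: Remove the quotes around the column name (or use double quotes for an identifier)

Corrected query:
SELECT id, title, genre FROM movies WHERE genre = 'Horror'

Result:
id | title      | genre 
---+------------+-------
3  | Hereditary | Horror
8  | Hereditary | Horror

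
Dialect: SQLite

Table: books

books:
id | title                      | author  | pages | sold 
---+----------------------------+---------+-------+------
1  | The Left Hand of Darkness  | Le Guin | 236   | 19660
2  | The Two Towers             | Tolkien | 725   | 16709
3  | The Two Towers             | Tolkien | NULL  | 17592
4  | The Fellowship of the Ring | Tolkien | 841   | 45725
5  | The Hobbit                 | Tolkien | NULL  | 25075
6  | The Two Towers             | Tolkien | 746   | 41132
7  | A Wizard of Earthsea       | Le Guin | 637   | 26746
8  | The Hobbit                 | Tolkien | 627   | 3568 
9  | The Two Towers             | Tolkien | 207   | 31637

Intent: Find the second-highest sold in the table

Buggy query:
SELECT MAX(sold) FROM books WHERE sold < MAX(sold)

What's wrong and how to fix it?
Bug: MAX(sold) on the right of the comparison is an aggregate-in-WHERE error

Fix: Put the inner MAX in a scalar subquery

Corrected query:
SELECT MAX(sold) FROM books WHERE sold < (SELECT MAX(sold) FROM books)

Result:
MAX(sold)
---------
41132    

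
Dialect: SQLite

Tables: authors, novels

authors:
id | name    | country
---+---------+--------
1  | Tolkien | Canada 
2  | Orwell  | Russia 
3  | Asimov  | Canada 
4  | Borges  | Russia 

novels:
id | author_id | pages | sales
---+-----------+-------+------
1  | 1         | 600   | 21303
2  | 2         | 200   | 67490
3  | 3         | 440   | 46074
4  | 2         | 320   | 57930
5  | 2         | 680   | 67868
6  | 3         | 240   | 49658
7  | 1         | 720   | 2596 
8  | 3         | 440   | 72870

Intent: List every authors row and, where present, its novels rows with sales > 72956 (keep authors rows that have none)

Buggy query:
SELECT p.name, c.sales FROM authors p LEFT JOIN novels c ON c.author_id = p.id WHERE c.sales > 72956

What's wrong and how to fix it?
Bug: A WHERE condition on the right-hand table after LEFT JOIN drops unmatched parents

Fix: Move the right-table condition into the ON clause so unmatched parents are kept

Corrected query:
SELECT p.name, c.sales FROM authors p LEFT JOIN novels c ON c.author_id = p.id AND c.sales > 72956

Result:
name    | sales
--------+------
Tolkien | NULL 
Orwell  | NULL 
Asimov  | NULL 
Borges  | NULL 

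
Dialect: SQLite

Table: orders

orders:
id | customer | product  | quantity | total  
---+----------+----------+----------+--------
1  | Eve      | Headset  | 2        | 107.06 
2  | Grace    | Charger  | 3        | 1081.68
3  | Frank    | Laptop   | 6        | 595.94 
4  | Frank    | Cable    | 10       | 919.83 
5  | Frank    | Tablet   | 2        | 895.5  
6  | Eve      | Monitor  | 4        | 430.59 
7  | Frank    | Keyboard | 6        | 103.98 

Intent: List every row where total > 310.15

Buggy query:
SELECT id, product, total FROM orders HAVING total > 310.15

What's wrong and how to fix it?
Bug: This is a non-aggregate query (no GROUP BY, no aggregates), so in SQLite the HAVING clause is invalid here; a row-level condition belongs in WHERE

Fix: Replace HAVING with WHERE since the condition applies to individual rows

Corrected query:
SELECT id, product, total FROM orders WHERE total > 310.15

Result:
id | product | total  
---+---------+--------
2  | Charger | 1081.68
3  | Laptop  | 595.94 
4  | Cable   | 919.83 
5  | Tablet  | 895.5  
6  | Monitor | 430.59 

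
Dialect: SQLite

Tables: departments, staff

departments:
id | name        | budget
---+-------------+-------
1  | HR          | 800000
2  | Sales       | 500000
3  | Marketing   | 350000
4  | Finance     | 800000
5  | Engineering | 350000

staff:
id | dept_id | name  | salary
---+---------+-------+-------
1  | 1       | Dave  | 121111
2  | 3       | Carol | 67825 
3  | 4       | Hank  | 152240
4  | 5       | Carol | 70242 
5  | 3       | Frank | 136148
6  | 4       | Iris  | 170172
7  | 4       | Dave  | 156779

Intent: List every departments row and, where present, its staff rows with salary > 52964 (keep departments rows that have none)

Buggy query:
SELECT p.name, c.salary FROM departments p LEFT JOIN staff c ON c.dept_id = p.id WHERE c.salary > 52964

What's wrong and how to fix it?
Bug: Filtering c.salary in WHERE discards the NULL rows produced by LEFT JOIN, turning it into an inner join

Fix: Move the right-table condition into the ON clause so unmatched parents are kept

Corrected query:
SELECT p.name, c.salary FROM departments p LEFT JOIN staff c ON c.dept_id = p.id AND c.salary > 52964

Result:
name        | salary
------------+-------
HR          | 121111
Sales       | NULL  
Marketing   | 67825 
Marketing   | 136148
Finance     | 152240
Finance     | 156779
Finance     | 170172
Engineering | 70242 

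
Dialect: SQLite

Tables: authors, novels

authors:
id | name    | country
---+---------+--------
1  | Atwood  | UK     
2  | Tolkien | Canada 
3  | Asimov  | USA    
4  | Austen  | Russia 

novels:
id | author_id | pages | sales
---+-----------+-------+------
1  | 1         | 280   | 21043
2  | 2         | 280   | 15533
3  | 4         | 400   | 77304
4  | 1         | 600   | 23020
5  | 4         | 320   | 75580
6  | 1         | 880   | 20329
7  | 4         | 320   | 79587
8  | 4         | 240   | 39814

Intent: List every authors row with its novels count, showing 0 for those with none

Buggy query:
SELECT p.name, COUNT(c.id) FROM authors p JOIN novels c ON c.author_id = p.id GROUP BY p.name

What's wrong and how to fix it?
Bug: An inner join excludes parents with zero children

Fix: Switch to LEFT JOIN to retain unmatched parent rows

Corrected query:
SELECT p.name, COUNT(c.id) FROM authors p LEFT JOIN novels c ON c.author_id = p.id GROUP BY p.name

Result:
name    | COUNT(c.id)
--------+------------
Asimov  | 0          
Atwood  | 3          
Austen  | 4          
Tolkien | 1          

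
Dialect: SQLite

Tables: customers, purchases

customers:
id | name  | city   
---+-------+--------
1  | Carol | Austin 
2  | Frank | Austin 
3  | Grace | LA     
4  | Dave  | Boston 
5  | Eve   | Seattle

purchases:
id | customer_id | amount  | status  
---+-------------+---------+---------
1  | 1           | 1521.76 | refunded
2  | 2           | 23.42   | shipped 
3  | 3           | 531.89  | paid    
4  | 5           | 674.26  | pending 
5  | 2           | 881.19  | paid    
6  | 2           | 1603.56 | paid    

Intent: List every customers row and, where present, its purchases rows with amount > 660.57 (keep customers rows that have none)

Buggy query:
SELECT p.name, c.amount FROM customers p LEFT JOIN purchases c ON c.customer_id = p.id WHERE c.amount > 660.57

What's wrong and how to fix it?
Bug: A WHERE condition on the right-hand table after LEFT JOIN drops unmatched parents

Fix: Move the right-table condition into the ON clause so unmatched parents are kept

Corrected query:
SELECT p.name, c.amount FROM customers p LEFT JOIN purchases c ON c.customer_id = p.id AND c.amount > 660.57

Result:
name  | amount 
------+--------
Carol | 1521.76
Frank | 881.19 
Frank | 1603.56
Grace | NULL   
Dave  | NULL   
Eve   | 674.26 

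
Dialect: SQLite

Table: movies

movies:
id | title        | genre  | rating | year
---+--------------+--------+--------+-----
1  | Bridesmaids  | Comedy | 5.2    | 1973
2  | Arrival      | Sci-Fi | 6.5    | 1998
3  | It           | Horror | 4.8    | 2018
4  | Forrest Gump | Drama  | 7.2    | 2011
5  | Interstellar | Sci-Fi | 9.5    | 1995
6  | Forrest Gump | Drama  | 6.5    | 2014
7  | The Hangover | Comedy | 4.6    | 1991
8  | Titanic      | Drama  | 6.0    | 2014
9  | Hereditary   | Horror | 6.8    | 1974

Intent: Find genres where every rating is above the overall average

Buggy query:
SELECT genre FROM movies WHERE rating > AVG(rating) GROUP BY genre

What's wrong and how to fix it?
Bug: WHERE evaluates per row before aggregation, so AVG() is unavailable

Fix: Compute the overall average in a scalar subquery and compare each group's MIN against it in HAVING

Corrected query:
SELECT genre FROM movies GROUP BY genre HAVING MIN(rating) > (SELECT AVG(rating) FROM movies)

Result:
genre 
------
Sci-Fi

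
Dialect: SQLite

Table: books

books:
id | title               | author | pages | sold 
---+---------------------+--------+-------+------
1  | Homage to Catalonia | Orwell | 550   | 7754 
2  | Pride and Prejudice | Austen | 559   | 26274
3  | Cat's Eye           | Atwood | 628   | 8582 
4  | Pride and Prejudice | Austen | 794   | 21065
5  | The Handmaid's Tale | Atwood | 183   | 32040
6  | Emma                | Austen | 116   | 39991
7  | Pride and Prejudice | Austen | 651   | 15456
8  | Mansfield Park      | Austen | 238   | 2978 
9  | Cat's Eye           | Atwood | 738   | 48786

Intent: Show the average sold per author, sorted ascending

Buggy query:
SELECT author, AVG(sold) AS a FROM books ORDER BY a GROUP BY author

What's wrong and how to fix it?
Bug: ORDER BY appears before GROUP BY; SQL clause order requires GROUP BY first

Fix: Move ORDER BY to the end, after GROUP BY

Corrected query:
SELECT author, AVG(sold) AS a FROM books GROUP BY author ORDER BY a

Result:
author | a           
-------+-------------
Orwell | 7754        
Austen | 21152.8     
Atwood | 29802.666667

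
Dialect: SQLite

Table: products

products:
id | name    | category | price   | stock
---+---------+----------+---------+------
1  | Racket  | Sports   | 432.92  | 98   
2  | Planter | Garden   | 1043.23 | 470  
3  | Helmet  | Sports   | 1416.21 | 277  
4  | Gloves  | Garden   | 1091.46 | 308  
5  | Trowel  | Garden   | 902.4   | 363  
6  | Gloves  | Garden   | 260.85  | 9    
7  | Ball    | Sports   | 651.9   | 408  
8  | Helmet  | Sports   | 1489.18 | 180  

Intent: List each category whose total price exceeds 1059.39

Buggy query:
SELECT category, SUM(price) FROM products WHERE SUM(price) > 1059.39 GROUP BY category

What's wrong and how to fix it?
Bug: WHERE runs before GROUP BY, so aggregates aren't available there

Fix: Use HAVING (which filters groups after aggregation) instead of WHERE

Corrected query:
SELECT category, SUM(price) FROM products GROUP BY category HAVING SUM(price) > 1059.39

Result:
category | SUM(price)
---------+-----------
Garden   | 3297.94   
Sports   | 3990.21   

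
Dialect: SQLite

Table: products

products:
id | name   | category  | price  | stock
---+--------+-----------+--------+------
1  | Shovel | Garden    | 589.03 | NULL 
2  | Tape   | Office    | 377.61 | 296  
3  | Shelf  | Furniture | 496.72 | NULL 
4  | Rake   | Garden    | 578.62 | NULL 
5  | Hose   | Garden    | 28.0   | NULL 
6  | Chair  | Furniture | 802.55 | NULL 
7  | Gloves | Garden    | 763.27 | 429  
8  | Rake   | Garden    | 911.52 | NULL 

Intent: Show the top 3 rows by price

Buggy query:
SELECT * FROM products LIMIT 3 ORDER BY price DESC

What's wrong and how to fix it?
Bug: LIMIT must come after ORDER BY

Fix: Swap the clauses: ORDER BY first, then LIMIT

Corrected query:
SELECT * FROM products ORDER BY price DESC LIMIT 3

Result:
id | name   | category  | price  | stock
---+--------+-----------+--------+------
8  | Rake   | Garden    | 911.52 | NULL 
6  | Chair  | Furniture | 802.55 | NULL 
7  | Gloves | Garden    | 763.27 | 429  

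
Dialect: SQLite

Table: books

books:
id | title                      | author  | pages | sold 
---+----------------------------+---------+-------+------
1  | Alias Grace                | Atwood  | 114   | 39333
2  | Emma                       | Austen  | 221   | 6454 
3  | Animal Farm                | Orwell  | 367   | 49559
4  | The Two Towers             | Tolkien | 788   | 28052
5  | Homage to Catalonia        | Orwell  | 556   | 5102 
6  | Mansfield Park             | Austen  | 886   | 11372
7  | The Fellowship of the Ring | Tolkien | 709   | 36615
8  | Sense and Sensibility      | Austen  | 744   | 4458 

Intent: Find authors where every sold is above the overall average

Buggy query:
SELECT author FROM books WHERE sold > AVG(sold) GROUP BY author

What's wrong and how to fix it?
Bug: WHERE evaluates per row before aggregation, so AVG() is unavailable

Fix: Use a subquery for AVG and a HAVING MIN(...) filter so the condition holds for every row in the group

Corrected query:
SELECT author FROM books GROUP BY author HAVING MIN(sold) > (SELECT AVG(sold) FROM books)

Result:
author 
-------
Atwood 
Tolkien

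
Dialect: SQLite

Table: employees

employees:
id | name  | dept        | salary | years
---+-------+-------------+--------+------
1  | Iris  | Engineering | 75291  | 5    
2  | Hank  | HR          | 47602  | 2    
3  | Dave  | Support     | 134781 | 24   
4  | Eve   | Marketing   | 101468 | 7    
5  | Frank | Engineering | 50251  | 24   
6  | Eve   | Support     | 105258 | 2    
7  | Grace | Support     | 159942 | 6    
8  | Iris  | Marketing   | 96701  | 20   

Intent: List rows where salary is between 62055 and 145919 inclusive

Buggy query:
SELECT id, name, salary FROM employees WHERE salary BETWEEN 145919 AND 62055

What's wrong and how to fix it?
Bug: BETWEEN expects the lower bound first; with 145919 AND 62055 the range is empty

Fix: Write BETWEEN 62055 AND 145919

Corrected query:
SELECT id, name, salary FROM employees WHERE salary BETWEEN 62055 AND 145919

Result:
id | name | salary
---+------+-------
1  | Iris | 75291 
3  | Dave | 134781
4  | Eve  | 101468
6  | Eve  | 105258
8  | Iris | 96701 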